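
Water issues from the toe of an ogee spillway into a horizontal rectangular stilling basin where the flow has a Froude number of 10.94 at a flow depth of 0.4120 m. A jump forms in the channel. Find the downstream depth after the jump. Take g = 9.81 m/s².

Fr₁ = 10.94 (given).
From the momentum equation for a rectangular channel, y₂/y₁ = ½[√(1 + 8Fr₁²) − 1] = ½[√958.47 − 1] = 14.98.
y₂ = 14.98 × 0.4120 = 6.172 m.

y₂ = 6.172 m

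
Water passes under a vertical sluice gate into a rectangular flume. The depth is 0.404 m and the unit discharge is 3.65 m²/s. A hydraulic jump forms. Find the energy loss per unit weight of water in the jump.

V₁ = q/y₁ = 3.65/0.404 = 9.03 m/s. Fr₁ = V₁/√(g·y₁) = 9.03/√(9.81×0.404) = 4.54.
Bélanger equation: y₂/y₁ = ½[√(1 + 8Fr₁²) − 1] = ½[√165.8 − 1] = 5.94.
y₂ = 5.94 × 0.404 = 2.40 m.
Head loss: ΔE = (y₂ − y₁)³/(4y₁y₂) = (2.40 − 0.404)³/(4×0.404×2.40) = 7.94/3.88 = 2.05 m.

ΔE = 2.05 m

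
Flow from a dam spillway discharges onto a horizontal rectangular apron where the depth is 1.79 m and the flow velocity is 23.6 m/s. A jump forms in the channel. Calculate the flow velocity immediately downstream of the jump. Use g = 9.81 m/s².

Fr₁ = V₁/√(g·y₁) = 23.6/√(9.81×1.79) = 5.63.
Bélanger equation: y₂/y₁ = ½[√(1 + 8Fr₁²) − 1] = ½[√254.7 − 1] = 7.48.
y₂ = 7.48 × 1.79 = 13.4 m.
q = V₁·y₁ = 23.6 × 1.79 = 42.2 m²/s.
V₂ = q/y₂ = 42.2/13.4 = 3.15 m/s.

V₂ = 3.15 m/s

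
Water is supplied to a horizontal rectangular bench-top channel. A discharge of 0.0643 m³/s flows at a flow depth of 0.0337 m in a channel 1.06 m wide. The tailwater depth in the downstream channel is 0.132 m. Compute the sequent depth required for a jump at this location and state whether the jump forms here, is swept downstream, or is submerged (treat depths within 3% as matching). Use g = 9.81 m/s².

y₂ = 0.133 m; the jump forms here

q = Q/b = 0.0643/1.06 = 0.0607 m²/s; V₁ = q/y₁ = 1.80 m/s. Fr₁ = V₁/√(g·y₁) = 3.13.
Sequent-depth ratio: y₂/y₁ = ½[√(1 + 8Fr₁²) − 1] = ½[√79.40 − 1] = 3.96.
y₂ = 3.96 × 0.0337 = 0.133 m.
Tailwater y_tw = 0.132 m: y_tw ≈ y₂, so the jump forms here.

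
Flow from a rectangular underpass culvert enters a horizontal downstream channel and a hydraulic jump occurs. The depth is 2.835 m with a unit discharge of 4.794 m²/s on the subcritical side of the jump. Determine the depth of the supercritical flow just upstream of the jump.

V₂ = q/y₂ = 4.794/2.835 = 1.691 m/s; Fr₂ = V₂/√(g·y₂) = 0.3207.
Since the conjugate-depth ratio holds either way, y₁/y₂ = ½[√(1 + 8Fr₂²) − 1] = ½[√1.8225 − 1] = 0.1750.
y₁ = 0.1750 × 2.835 = 0.4961 m.

y₁ = 0.4961 m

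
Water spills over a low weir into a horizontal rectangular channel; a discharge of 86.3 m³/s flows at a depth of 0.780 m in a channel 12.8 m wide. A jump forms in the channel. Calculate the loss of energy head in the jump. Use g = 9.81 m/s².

ΔE = 1.26 m

q = Q/b = 86.3/12.8 = 6.74 m²/s; V₁ = q/y₁ = 8.64 m/s. Fr₁ = V₁/√(g·y₁) = 3.12.
By Bélanger, y₂/y₁ = ½[√(1 + 8Fr₁²) − 1] = ½[√79.12 − 1] = 3.95.
y₂ = 3.95 × 0.780 = 3.08 m.
V₂ = q/y₂ = 6.74/3.08 = 2.19 m/s. E₁ = y₁ + V₁²/2g = 4.59 m; E₂ = y₂ + V₂²/2g = 3.32 m. ΔE = E₁ − E₂ = 1.26 m.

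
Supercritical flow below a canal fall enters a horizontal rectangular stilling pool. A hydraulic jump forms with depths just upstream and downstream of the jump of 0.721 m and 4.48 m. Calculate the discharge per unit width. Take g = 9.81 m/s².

q = 9.08 m²/s

For a rectangular channel the momentum equation gives q² = ½·g·y₁·y₂·(y₁ + y₂) = ½×9.81×0.721×4.48×5.20 = 82.4.
q = √82.4 = 9.08 m²/s.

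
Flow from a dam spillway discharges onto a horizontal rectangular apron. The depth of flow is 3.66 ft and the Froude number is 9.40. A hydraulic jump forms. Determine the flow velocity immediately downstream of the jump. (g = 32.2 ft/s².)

V₂ = 7.97 ft/s

Fr₁ = 9.40 (given).
Sequent-depth ratio: y₂/y₁ = ½[√(1 + 8Fr₁²) − 1] = ½[√707.9 − 1] = 12.8.
y₂ = 12.8 × 3.66 = 46.9 ft.
V₁ = Fr₁·√(g·y₁) = 9.40×√(32.2×3.66) = 102 ft/s; q = V₁·y₁ = 373 ft²/s.
V₂ = q/y₂ = 373/46.9 = 7.97 ft/s.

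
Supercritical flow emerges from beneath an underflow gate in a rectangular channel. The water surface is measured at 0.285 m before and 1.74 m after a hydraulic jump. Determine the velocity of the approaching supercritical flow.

V₁ = 7.79 m/s

For a rectangular channel the momentum equation gives q² = ½·g·y₁·y₂·(y₁ + y₂) = ½×9.81×0.285×1.74×2.02 = 4.93.
q = √4.93 = 2.22 m²/s.
V₁ = q/y₁ = 2.22/0.285 = 7.79 m/s.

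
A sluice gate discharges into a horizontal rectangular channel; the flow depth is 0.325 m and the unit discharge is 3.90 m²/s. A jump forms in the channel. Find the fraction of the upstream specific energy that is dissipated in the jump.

V₁ = q/y₁ = 3.90/0.325 = 12.0 m/s. Fr₁ = V₁/√(g·y₁) = 12.0/√(9.81×0.325) = 6.72.
Sequent-depth ratio: y₂/y₁ = ½[√(1 + 8Fr₁²) − 1] = ½[√362.3 − 1] = 9.02.
y₂ = 9.02 × 0.325 = 2.93 m.
E₁ = y₁ + V₁²/2g = 7.66 m. ΔE = (y₂ − y₁)³/(4y₁y₂) = 4.64 m. ΔE/E₁ = 4.64/7.66 = 0.606.

ΔE/E₁ = 0.606 (60.6%)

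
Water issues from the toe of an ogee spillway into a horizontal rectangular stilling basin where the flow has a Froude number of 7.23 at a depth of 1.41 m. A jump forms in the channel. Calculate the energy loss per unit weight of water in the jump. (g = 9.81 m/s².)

Fr₁ = 7.23 (given).
Sequent-depth ratio: y₂/y₁ = ½[√(1 + 8Fr₁²) − 1] = ½[√419.2 − 1] = 9.74.
y₂ = 9.74 × 1.41 = 13.7 m.
Head loss: ΔE = (y₂ − y₁)³/(4y₁y₂) = (13.7 − 1.41)³/(4×1.41×13.7) = 1870/77.4 = 24.1 m.

ΔE = 24.1 m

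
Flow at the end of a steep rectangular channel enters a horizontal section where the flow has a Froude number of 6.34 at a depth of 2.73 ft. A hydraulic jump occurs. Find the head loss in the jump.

ΔE = 33.7 ft

Fr₁ = 6.34 (given).
From the momentum equation for a rectangular channel, y₂/y₁ = ½[√(1 + 8Fr₁²) − 1] = ½[√322.6 − 1] = 8.48.
y₂ = 8.48 × 2.73 = 23.2 ft.
V₁ = Fr₁·√(g·y₁) = 6.34×√(32.2×2.73) = 59.4 ft/s; q = V₁·y₁ = 162 ft²/s. V₂ = q/y₂ = 162/23.2 = 7.01 ft/s. E₁ = y₁ + V₁²/2g = 57.6 ft; E₂ = y₂ + V₂²/2g = 23.9 ft. ΔE = E₁ − E₂ = 33.7 ft.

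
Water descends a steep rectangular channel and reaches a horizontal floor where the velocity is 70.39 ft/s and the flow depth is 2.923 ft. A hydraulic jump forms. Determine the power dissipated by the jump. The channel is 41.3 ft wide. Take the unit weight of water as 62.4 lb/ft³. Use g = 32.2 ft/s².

Fr₁ = V₁/√(g·y₁) = 70.39/√(32.2×2.923) = 7.256.
By Bélanger, y₂/y₁ = ½[√(1 + 8Fr₁²) − 1] = ½[√422.14 − 1] = 9.773.
y₂ = 9.773 × 2.923 = 28.57 ft.
q = V₁·y₁ = 70.39 × 2.923 = 205.7 ft²/s. V₂ = q/y₂ = 205.7/28.57 = 7.202 ft/s. E₁ = y₁ + V₁²/2g = 79.86 ft; E₂ = y₂ + V₂²/2g = 29.37 ft. ΔE = E₁ − E₂ = 50.49 ft.
Q = q·b = 205.7 × 41.3 = 8497 cfs. P = γ·Q·ΔE/550 = 62.4 × 8497 × 50.49 / 550 = 48674 hp.

P = 48674 hp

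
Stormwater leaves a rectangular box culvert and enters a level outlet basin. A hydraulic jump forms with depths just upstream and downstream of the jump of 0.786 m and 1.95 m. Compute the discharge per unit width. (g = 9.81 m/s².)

For a rectangular channel the momentum equation gives q² = ½·g·y₁·y₂·(y₁ + y₂) = ½×9.81×0.786×1.95×2.74 = 20.6.
q = √20.6 = 4.54 m²/s.

q = 4.54 m²/s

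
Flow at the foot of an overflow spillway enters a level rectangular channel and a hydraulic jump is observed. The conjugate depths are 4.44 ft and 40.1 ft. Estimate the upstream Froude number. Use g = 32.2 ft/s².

For a rectangular channel the momentum equation gives q² = ½·g·y₁·y₂·(y₁ + y₂) = ½×32.2×4.44×40.1×44.5 = 127674.
q = √127674 = 357 ft²/s.
V₁ = q/y₁ = 80.5 ft/s; Fr₁ = V₁/√(g·y₁) = 6.73.

Fr₁ = 6.73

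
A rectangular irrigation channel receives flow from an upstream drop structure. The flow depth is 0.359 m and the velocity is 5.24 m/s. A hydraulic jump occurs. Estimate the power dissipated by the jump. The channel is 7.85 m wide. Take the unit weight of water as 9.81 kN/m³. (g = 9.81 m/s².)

P = 57.0 kW

Fr₁ = V₁/√(g·y₁) = 5.24/√(9.81×0.359) = 2.79.
By Bélanger, y₂/y₁ = ½[√(1 + 8Fr₁²) − 1] = ½[√63.37 − 1] = 3.48.
y₂ = 3.48 × 0.359 = 1.25 m.
Head loss: ΔE = (y₂ − y₁)³/(4y₁y₂) = (1.25 − 0.359)³/(4×0.359×1.25) = 0.706/1.79 = 0.393 m.
q = V₁·y₁ = 5.24 × 0.359 = 1.88 m²/s. Q = q·b = 1.88 × 7.85 = 14.8 m³/s. P = γ·Q·ΔE = 9.81 × 14.8 × 0.393 = 57.0 kW.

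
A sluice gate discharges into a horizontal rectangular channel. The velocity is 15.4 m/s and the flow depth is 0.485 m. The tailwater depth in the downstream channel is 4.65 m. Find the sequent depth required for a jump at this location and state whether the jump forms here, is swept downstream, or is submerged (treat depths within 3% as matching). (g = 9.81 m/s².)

Fr₁ = V₁/√(g·y₁) = 15.4/√(9.81×0.485) = 7.06.
Bélanger equation: y₂/y₁ = ½[√(1 + 8Fr₁²) − 1] = ½[√399.8 − 1] = 9.50.
y₂ = 9.50 × 0.485 = 4.61 m.
Tailwater y_tw = 4.65 m: y_tw ≈ y₂, so the jump forms here.

y₂ = 4.61 m; the jump forms here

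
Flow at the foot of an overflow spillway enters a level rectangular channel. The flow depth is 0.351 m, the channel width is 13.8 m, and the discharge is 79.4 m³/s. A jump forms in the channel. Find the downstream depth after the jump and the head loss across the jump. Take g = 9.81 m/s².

y₂ = 4.21 m; ΔE = 9.74 m

q = Q/b = 79.4/13.8 = 5.75 m²/s; V₁ = q/y₁ = 16.4 m/s. Fr₁ = V₁/√(g·y₁) = 8.83.
By Bélanger, y₂/y₁ = ½[√(1 + 8Fr₁²) − 1] = ½[√625.3 − 1] = 12.0.
y₂ = 12.0 × 0.351 = 4.21 m.
V₂ = q/y₂ = 5.75/4.21 = 1.37 m/s. E₁ = y₁ + V₁²/2g = 14.0 m; E₂ = y₂ + V₂²/2g = 4.31 m. ΔE = E₁ − E₂ = 9.74 m.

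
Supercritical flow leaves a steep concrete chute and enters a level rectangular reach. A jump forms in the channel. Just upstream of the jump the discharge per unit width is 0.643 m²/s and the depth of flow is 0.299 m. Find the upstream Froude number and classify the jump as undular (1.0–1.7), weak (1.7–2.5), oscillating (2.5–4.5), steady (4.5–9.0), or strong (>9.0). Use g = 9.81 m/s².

V₁ = q/y₁ = 0.643/0.299 = 2.15 m/s. Fr₁ = V₁/√(g·y₁) = 2.15/√(9.81×0.299) = 1.26.
Fr₁ = 1.26 lies in the undular range.

Fr₁ = 1.26; undular jump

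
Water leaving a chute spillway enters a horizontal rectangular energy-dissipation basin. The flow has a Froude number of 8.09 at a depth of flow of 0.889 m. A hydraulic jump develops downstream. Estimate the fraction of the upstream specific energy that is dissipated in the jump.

ΔE/E₁ = 0.667 (66.7%)

Fr₁ = 8.09 (given).
By Bélanger, y₂/y₁ = ½[√(1 + 8Fr₁²) − 1] = ½[√524.6 − 1] = 11.0.
y₂ = 11.0 × 0.889 = 9.74 m.
E₁ = y₁(1 + Fr₁²/2) = 0.889×(1 + 8.09²/2) = 30.0 m. ΔE = (y₂ − y₁)³/(4y₁y₂) = 20.0 m. ΔE/E₁ = 20.0/30.0 = 0.667.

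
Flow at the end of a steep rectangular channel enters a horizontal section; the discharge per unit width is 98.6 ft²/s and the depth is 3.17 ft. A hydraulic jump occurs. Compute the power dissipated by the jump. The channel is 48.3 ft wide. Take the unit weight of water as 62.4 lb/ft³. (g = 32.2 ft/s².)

P = 2641 hp

V₁ = q/y₁ = 98.6/3.17 = 31.1 ft/s. Fr₁ = V₁/√(g·y₁) = 31.1/√(32.2×3.17) = 3.08.
From the momentum equation for a rectangular channel, y₂/y₁ = ½[√(1 + 8Fr₁²) − 1] = ½[√76.82 − 1] = 3.88.
y₂ = 3.88 × 3.17 = 12.3 ft.
V₂ = q/y₂ = 98.6/12.3 = 8.01 ft/s. E₁ = y₁ + V₁²/2g = 18.2 ft; E₂ = y₂ + V₂²/2g = 13.3 ft. ΔE = E₁ − E₂ = 4.89 ft.
Q = q·b = 98.6 × 48.3 = 4762 cfs. P = γ·Q·ΔE/550 = 62.4 × 4762 × 4.89 / 550 = 2641 hp.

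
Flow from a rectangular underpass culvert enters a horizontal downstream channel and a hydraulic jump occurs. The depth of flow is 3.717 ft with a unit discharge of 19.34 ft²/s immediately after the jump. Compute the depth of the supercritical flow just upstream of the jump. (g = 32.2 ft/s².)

y₁ = 1.257 ft

V₂ = q/y₂ = 19.34/3.717 = 5.203 ft/s; Fr₂ = V₂/√(g·y₂) = 0.4756.
Applying the sequent-depth relation in reverse, y₁/y₂ = ½[√(1 + 8Fr₂²) − 1] = ½[√2.8095 − 1] = 0.3381.
y₁ = 0.3381 × 3.717 = 1.257 ft.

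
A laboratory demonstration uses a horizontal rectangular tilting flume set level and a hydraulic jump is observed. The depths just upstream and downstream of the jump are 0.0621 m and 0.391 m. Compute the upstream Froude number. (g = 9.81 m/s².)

Fr₁ = 4.79

For a rectangular channel the momentum equation gives q² = ½·g·y₁·y₂·(y₁ + y₂) = ½×9.81×0.0621×0.391×0.453 = 0.0540.
q = √0.0540 = 0.232 m²/s.
V₁ = q/y₁ = 3.74 m/s; Fr₁ = V₁/√(g·y₁) = 4.79.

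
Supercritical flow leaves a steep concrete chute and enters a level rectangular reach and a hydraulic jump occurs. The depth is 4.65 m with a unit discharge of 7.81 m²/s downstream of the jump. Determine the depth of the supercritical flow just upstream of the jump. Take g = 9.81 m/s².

y₁ = 0.518 m

V₂ = q/y₂ = 7.81/4.65 = 1.68 m/s; Fr₂ = V₂/√(g·y₂) = 0.249.
The Bélanger relation is symmetric: y₁/y₂ = ½[√(1 + 8Fr₂²) − 1] = ½[√1.495 − 1] = 0.111.
y₁ = 0.111 × 4.65 = 0.518 m.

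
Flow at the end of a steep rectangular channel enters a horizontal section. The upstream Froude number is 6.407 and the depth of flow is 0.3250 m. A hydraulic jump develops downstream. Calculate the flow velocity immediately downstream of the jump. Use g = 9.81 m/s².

V₂ = 1.334 m/s

Fr₁ = 6.407 (given).
Bélanger equation: y₂/y₁ = ½[√(1 + 8Fr₁²) − 1] = ½[√329.40 − 1] = 8.575.
y₂ = 8.575 × 0.3250 = 2.787 m.
V₁ = Fr₁·√(g·y₁) = 6.407×√(9.81×0.3250) = 11.44 m/s; q = V₁·y₁ = 3.718 m²/s.
V₂ = q/y₂ = 3.718/2.787 = 1.334 m/s.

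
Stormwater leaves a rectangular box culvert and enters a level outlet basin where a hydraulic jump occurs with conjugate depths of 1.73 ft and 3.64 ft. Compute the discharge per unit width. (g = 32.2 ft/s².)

For a rectangular channel the momentum equation gives q² = ½·g·y₁·y₂·(y₁ + y₂) = ½×32.2×1.73×3.64×5.37 = 544.
q = √544 = 23.3 ft²/s.

q = 23.3 ft²/s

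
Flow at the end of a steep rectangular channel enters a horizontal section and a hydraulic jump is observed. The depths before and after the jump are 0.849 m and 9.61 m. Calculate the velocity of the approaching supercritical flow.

V₁ = 24.1 m/s

For a rectangular channel the momentum equation gives q² = ½·g·y₁·y₂·(y₁ + y₂) = ½×9.81×0.849×9.61×10.5 = 419.
q = √419 = 20.5 m²/s.
V₁ = q/y₁ = 20.5/0.849 = 24.1 m/s.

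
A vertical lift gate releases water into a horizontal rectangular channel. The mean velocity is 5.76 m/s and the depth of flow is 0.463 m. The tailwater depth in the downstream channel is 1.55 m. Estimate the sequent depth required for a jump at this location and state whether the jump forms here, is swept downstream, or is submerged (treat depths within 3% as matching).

Fr₁ = V₁/√(g·y₁) = 5.76/√(9.81×0.463) = 2.70.
By Bélanger, y₂/y₁ = ½[√(1 + 8Fr₁²) − 1] = ½[√59.44 − 1] = 3.35.
y₂ = 3.35 × 0.463 = 1.55 m.
Tailwater y_tw = 1.55 m: y_tw ≈ y₂, so the jump forms here.

y₂ = 1.55 m; the jump forms here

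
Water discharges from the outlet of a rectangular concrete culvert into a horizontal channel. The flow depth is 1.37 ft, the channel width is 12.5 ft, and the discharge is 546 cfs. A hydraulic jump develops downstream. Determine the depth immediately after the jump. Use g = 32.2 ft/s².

q = Q/b = 546/12.5 = 43.7 ft²/s; V₁ = q/y₁ = 31.9 ft/s. Fr₁ = V₁/√(g·y₁) = 4.80.
Bélanger equation: y₂/y₁ = ½[√(1 + 8Fr₁²) − 1] = ½[√185.3 − 1] = 6.31.
y₂ = 6.31 × 1.37 = 8.64 ft.

y₂ = 8.64 ft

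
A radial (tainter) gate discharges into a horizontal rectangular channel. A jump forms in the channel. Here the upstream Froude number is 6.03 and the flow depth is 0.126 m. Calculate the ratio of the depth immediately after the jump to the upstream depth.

Fr₁ = 6.03 (given).
Bélanger equation: y₂/y₁ = ½[√(1 + 8Fr₁²) − 1] = ½[√291.9 − 1] = 8.04.

y₂/y₁ = 8.04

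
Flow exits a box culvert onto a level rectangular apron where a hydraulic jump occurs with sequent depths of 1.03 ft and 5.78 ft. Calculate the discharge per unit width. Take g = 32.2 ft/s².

For a rectangular channel the momentum equation gives q² = ½·g·y₁·y₂·(y₁ + y₂) = ½×32.2×1.03×5.78×6.81 = 653.
q = √653 = 25.5 ft²/s.

q = 25.5 ft²/s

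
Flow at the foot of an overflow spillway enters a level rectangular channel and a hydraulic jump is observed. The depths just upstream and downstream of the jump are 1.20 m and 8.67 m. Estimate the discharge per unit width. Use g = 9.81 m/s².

q = 22.4 m²/s

For a rectangular channel the momentum equation gives q² = ½·g·y₁·y₂·(y₁ + y₂) = ½×9.81×1.20×8.67×9.87 = 504.
q = √504 = 22.4 m²/s.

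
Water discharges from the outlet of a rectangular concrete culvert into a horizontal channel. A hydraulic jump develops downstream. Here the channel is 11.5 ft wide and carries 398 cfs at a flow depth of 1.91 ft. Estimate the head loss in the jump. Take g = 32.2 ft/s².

q = Q/b = 398/11.5 = 34.6 ft²/s; V₁ = q/y₁ = 18.1 ft/s. Fr₁ = V₁/√(g·y₁) = 2.31.
Bélanger equation: y₂/y₁ = ½[√(1 + 8Fr₁²) − 1] = ½[√43.71 − 1] = 2.81.
y₂ = 2.81 × 1.91 = 5.36 ft.
V₂ = q/y₂ = 34.6/5.36 = 6.46 ft/s. E₁ = y₁ + V₁²/2g = 7.01 ft; E₂ = y₂ + V₂²/2g = 6.01 ft. ΔE = E₁ − E₂ = 1.00 ft.

ΔE = 1.00 ft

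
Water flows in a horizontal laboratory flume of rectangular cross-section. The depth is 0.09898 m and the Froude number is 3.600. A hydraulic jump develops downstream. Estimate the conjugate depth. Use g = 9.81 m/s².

y₂ = 0.4569 m

Fr₁ = 3.600 (given).
By Bélanger, y₂/y₁ = ½[√(1 + 8Fr₁²) − 1] = ½[√104.68 − 1] = 4.616.
y₂ = 4.616 × 0.09898 = 0.4569 m.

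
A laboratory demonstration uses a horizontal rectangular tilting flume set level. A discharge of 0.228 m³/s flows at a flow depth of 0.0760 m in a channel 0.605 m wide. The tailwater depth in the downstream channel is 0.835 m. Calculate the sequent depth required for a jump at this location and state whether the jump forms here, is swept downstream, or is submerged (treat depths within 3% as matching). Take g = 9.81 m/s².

y₂ = 0.580 m; the jump is submerged

q = Q/b = 0.228/0.605 = 0.377 m²/s; V₁ = q/y₁ = 4.96 m/s. Fr₁ = V₁/√(g·y₁) = 5.74.
By Bélanger, y₂/y₁ = ½[√(1 + 8Fr₁²) − 1] = ½[√264.8 − 1] = 7.64.
y₂ = 7.64 × 0.0760 = 0.580 m.
Tailwater y_tw = 0.835 m: y_tw > y₂, so the jump is submerged.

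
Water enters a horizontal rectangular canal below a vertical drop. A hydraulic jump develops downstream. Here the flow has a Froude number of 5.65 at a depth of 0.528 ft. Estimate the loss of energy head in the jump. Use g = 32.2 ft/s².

ΔE = 4.84 ft

Fr₁ = 5.65 (given).
Sequent-depth ratio: y₂/y₁ = ½[√(1 + 8Fr₁²) − 1] = ½[√256.4 − 1] = 7.51.
y₂ = 7.51 × 0.528 = 3.96 ft.
V₁ = Fr₁·√(g·y₁) = 5.65×√(32.2×0.528) = 23.3 ft/s; q = V₁·y₁ = 12.3 ft²/s. V₂ = q/y₂ = 12.3/3.96 = 3.10 ft/s. E₁ = y₁ + V₁²/2g = 8.96 ft; E₂ = y₂ + V₂²/2g = 4.11 ft. ΔE = E₁ − E₂ = 4.84 ft.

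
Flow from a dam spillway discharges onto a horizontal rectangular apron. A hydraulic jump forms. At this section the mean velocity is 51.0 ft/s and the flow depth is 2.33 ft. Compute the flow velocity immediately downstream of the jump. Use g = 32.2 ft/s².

Fr₁ = V₁/√(g·y₁) = 51.0/√(32.2×2.33) = 5.89.
Bélanger equation: y₂/y₁ = ½[√(1 + 8Fr₁²) − 1] = ½[√278.3 − 1] = 7.84.
y₂ = 7.84 × 2.33 = 18.3 ft.
q = V₁·y₁ = 51.0 × 2.33 = 119 ft²/s.
V₂ = q/y₂ = 119/18.3 = 6.50 ft/s.

V₂ = 6.50 ft/s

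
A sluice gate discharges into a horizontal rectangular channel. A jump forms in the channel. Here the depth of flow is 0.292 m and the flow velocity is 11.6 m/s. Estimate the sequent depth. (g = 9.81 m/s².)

Fr₁ = V₁/√(g·y₁) = 11.6/√(9.81×0.292) = 6.85.
By Bélanger, y₂/y₁ = ½[√(1 + 8Fr₁²) − 1] = ½[√376.8 − 1] = 9.21.
y₂ = 9.21 × 0.292 = 2.69 m.

y₂ = 2.69 m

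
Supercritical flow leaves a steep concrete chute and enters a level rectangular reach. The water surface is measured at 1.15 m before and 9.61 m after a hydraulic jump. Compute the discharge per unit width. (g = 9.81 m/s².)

q = 24.2 m²/s

For a rectangular channel the momentum equation gives q² = ½·g·y₁·y₂·(y₁ + y₂) = ½×9.81×1.15×9.61×10.8 = 583.
q = √583 = 24.2 m²/s.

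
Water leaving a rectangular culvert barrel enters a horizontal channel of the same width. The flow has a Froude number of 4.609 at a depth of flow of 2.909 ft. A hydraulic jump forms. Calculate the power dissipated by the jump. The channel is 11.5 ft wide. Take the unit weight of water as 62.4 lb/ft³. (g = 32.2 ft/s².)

Fr₁ = 4.609 (given).
Sequent-depth ratio: y₂/y₁ = ½[√(1 + 8Fr₁²) − 1] = ½[√170.94 − 1] = 6.037.
y₂ = 6.037 × 2.909 = 17.56 ft.
Head loss: ΔE = (y₂ − y₁)³/(4y₁y₂) = (17.56 − 2.909)³/(4×2.909×17.56) = 3146/204.4 = 15.40 ft.
V₁ = Fr₁·√(g·y₁) = 4.609×√(32.2×2.909) = 44.61 ft/s; q = V₁·y₁ = 129.8 ft²/s. Q = q·b = 129.8 × 11.5 = 1492 cfs. P = γ·Q·ΔE/550 = 62.4 × 1492 × 15.40 / 550 = 2607 hp.

P = 2607 hp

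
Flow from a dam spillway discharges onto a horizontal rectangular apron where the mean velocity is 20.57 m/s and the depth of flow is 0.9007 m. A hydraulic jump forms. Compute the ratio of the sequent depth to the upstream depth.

Fr₁ = V₁/√(g·y₁) = 20.57/√(9.81×0.9007) = 6.920.
By Bélanger, y₂/y₁ = ½[√(1 + 8Fr₁²) − 1] = ½[√384.10 − 1] = 9.299.

y₂/y₁ = 9.299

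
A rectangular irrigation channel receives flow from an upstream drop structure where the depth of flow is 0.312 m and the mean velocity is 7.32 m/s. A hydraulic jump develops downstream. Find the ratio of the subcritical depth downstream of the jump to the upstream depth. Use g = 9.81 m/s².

Fr₁ = V₁/√(g·y₁) = 7.32/√(9.81×0.312) = 4.18.
Sequent-depth ratio: y₂/y₁ = ½[√(1 + 8Fr₁²) − 1] = ½[√141.1 − 1] = 5.44.

y₂/y₁ = 5.44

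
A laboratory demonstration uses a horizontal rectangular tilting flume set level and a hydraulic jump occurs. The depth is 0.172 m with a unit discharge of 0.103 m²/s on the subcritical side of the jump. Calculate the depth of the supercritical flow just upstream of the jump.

V₂ = q/y₂ = 0.103/0.172 = 0.599 m/s; Fr₂ = V₂/√(g·y₂) = 0.461.
From the momentum equation (using Fr₂), y₁/y₂ = ½[√(1 + 8Fr₂²) − 1] = ½[√2.700 − 1] = 0.322.
y₁ = 0.322 × 0.172 = 0.0553 m.

y₁ = 0.0553 m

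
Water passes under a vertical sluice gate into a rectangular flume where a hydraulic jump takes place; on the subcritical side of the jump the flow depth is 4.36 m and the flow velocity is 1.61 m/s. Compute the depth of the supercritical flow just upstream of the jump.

y₁ = 0.476 m

Fr₂ = V₂/√(g·y₂) = 1.61/√(9.81×4.36) = 0.246.
From the momentum equation (using Fr₂), y₁/y₂ = ½[√(1 + 8Fr₂²) − 1] = ½[√1.485 − 1] = 0.109.
y₁ = 0.109 × 4.36 = 0.476 m.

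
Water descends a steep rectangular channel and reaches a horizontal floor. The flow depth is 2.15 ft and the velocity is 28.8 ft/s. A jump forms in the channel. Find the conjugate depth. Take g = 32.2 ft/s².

Fr₁ = V₁/√(g·y₁) = 28.8/√(32.2×2.15) = 3.46.
Sequent-depth ratio: y₂/y₁ = ½[√(1 + 8Fr₁²) − 1] = ½[√96.85 − 1] = 4.42.
y₂ = 4.42 × 2.15 = 9.50 ft.

y₂ = 9.50 ft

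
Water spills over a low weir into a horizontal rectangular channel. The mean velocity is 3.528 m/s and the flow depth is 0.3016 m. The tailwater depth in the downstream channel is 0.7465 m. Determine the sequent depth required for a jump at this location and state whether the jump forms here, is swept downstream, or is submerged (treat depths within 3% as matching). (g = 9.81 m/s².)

Fr₁ = V₁/√(g·y₁) = 3.528/√(9.81×0.3016) = 2.051.
Conjugate-depth relation: y₂/y₁ = ½[√(1 + 8Fr₁²) − 1] = ½[√34.655 − 1] = 2.443.
y₂ = 2.443 × 0.3016 = 0.7369 m.
Tailwater y_tw = 0.7465 m: y_tw ≈ y₂, so the jump forms here.

y₂ = 0.7369 m; the jump forms here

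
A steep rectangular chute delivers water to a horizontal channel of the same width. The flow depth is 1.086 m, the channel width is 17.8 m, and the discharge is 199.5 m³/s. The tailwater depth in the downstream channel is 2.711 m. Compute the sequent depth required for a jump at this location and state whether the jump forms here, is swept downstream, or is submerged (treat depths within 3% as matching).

y₂ = 4.343 m; the jump is swept downstream

q = Q/b = 199.5/17.8 = 11.21 m²/s; V₁ = q/y₁ = 10.32 m/s. Fr₁ = V₁/√(g·y₁) = 3.162.
From the momentum equation for a rectangular channel, y₂/y₁ = ½[√(1 + 8Fr₁²) − 1] = ½[√80.979 − 1] = 3.999.
y₂ = 3.999 × 1.086 = 4.343 m.
Tailwater y_tw = 2.711 m: y_tw < y₂, so the jump is swept downstream.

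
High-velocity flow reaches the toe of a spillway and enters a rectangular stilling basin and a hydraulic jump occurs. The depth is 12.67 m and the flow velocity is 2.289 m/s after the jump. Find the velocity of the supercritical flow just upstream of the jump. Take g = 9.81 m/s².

Fr₂ = V₂/√(g·y₂) = 2.289/√(9.81×12.67) = 0.2053.
Since the conjugate-depth ratio holds either way, y₁/y₂ = ½[√(1 + 8Fr₂²) − 1] = ½[√1.3372 − 1] = 0.07819.
y₁ = 0.07819 × 12.67 = 0.9907 m.
V₁ = q/y₁ = 29.00/0.9907 = 29.27 m/s.

V₁ = 29.27 m/s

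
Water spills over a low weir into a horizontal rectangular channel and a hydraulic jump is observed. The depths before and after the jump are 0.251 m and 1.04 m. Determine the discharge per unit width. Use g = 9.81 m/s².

q = 1.29 m²/s

For a rectangular channel the momentum equation gives q² = ½·g·y₁·y₂·(y₁ + y₂) = ½×9.81×0.251×1.04×1.29 = 1.65.
q = √1.65 = 1.29 m²/s.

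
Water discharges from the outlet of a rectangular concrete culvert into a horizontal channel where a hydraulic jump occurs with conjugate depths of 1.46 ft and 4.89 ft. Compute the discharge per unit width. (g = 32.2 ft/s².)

For a rectangular channel the momentum equation gives q² = ½·g·y₁·y₂·(y₁ + y₂) = ½×32.2×1.46×4.89×6.35 = 730.
q = √730 = 27.0 ft²/s.

q = 27.0 ft²/s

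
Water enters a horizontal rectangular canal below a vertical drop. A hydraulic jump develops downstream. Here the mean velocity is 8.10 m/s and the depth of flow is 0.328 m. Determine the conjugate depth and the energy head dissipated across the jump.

y₂ = 1.94 m; ΔE = 1.64 m

Fr₁ = V₁/√(g·y₁) = 8.10/√(9.81×0.328) = 4.52.
By Bélanger, y₂/y₁ = ½[√(1 + 8Fr₁²) − 1] = ½[√164.1 − 1] = 5.91.
y₂ = 5.91 × 0.328 = 1.94 m.
Head loss: ΔE = (y₂ − y₁)³/(4y₁y₂) = (1.94 − 0.328)³/(4×0.328×1.94) = 4.17/2.54 = 1.64 m.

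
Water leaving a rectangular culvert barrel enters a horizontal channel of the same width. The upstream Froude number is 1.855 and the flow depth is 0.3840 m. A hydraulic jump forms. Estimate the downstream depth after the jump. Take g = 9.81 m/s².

y₂ = 0.8335 m

Fr₁ = 1.855 (given).
Conjugate-depth relation: y₂/y₁ = ½[√(1 + 8Fr₁²) − 1] = ½[√28.528 − 1] = 2.171.
y₂ = 2.171 × 0.3840 = 0.8335 m.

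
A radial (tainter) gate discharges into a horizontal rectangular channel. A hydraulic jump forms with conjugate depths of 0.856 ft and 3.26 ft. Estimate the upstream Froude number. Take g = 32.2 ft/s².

Fr₁ = 3.03

For a rectangular channel the momentum equation gives q² = ½·g·y₁·y₂·(y₁ + y₂) = ½×32.2×0.856×3.26×4.12 = 185.
q = √185 = 13.6 ft²/s.
V₁ = q/y₁ = 15.9 ft/s; Fr₁ = V₁/√(g·y₁) = 3.03.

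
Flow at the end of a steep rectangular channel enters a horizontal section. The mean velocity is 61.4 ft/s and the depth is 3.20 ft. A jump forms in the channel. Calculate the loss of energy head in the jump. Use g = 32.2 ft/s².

Fr₁ = V₁/√(g·y₁) = 61.4/√(32.2×3.20) = 6.05.
Conjugate-depth relation: y₂/y₁ = ½[√(1 + 8Fr₁²) − 1] = ½[√293.7 − 1] = 8.07.
y₂ = 8.07 × 3.20 = 25.8 ft.
Head loss: ΔE = (y₂ − y₁)³/(4y₁y₂) = (25.8 − 3.20)³/(4×3.20×25.8) = 11574/330 = 35.0 ft.

ΔE = 35.0 ft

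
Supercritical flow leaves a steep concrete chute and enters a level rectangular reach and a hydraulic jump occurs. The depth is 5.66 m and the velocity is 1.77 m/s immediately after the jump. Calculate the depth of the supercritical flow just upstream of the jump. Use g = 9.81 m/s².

Fr₂ = V₂/√(g·y₂) = 1.77/√(9.81×5.66) = 0.238.
Applying the sequent-depth relation in reverse, y₁/y₂ = ½[√(1 + 8Fr₂²) − 1] = ½[√1.451 − 1] = 0.102.
y₁ = 0.102 × 5.66 = 0.579 m.

y₁ = 0.579 m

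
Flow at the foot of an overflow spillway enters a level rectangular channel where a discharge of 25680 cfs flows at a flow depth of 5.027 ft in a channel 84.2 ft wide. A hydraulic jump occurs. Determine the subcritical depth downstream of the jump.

q = Q/b = 25680/84.2 = 305.0 ft²/s; V₁ = q/y₁ = 60.67 ft/s. Fr₁ = V₁/√(g·y₁) = 4.769.
From the momentum equation for a rectangular channel, y₂/y₁ = ½[√(1 + 8Fr₁²) − 1] = ½[√182.92 − 1] = 6.262.
y₂ = 6.262 × 5.027 = 31.48 ft.

y₂ = 31.48 ft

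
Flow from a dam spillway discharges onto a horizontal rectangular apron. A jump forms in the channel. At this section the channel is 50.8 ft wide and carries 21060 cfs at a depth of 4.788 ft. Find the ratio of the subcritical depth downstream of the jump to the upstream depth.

q = Q/b = 21060/50.8 = 414.6 ft²/s; V₁ = q/y₁ = 86.58 ft/s. Fr₁ = V₁/√(g·y₁) = 6.973.
Bélanger equation: y₂/y₁ = ½[√(1 + 8Fr₁²) − 1] = ½[√390.01 − 1] = 9.374.

y₂/y₁ = 9.374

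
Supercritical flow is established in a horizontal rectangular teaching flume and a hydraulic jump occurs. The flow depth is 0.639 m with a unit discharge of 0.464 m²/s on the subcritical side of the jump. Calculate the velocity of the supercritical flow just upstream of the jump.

V₁ = 4.95 m/s

V₂ = q/y₂ = 0.464/0.639 = 0.726 m/s; Fr₂ = V₂/√(g·y₂) = 0.290.
Applying the sequent-depth relation in reverse, y₁/y₂ = ½[√(1 + 8Fr₂²) − 1] = ½[√1.673 − 1] = 0.147.
y₁ = 0.147 × 0.639 = 0.0937 m.
V₁ = q/y₁ = 0.464/0.0937 = 4.95 m/s.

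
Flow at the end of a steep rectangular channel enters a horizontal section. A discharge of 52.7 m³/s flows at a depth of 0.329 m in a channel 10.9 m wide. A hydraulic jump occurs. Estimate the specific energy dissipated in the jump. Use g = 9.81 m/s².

ΔE = 7.60 m

q = Q/b = 52.7/10.9 = 4.83 m²/s; V₁ = q/y₁ = 14.7 m/s. Fr₁ = V₁/√(g·y₁) = 8.18.
Conjugate-depth relation: y₂/y₁ = ½[√(1 + 8Fr₁²) − 1] = ½[√536.3 − 1] = 11.1.
y₂ = 11.1 × 0.329 = 3.65 m.
Head loss: ΔE = (y₂ − y₁)³/(4y₁y₂) = (3.65 − 0.329)³/(4×0.329×3.65) = 36.5/4.80 = 7.60 m.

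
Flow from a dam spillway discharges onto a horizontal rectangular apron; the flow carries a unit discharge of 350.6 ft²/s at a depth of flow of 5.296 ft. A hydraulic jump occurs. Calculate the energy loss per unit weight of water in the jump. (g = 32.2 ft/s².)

ΔE = 36.41 ft

V₁ = q/y₁ = 350.6/5.296 = 66.20 ft/s. Fr₁ = V₁/√(g·y₁) = 66.20/√(32.2×5.296) = 5.069.
Conjugate-depth relation: y₂/y₁ = ½[√(1 + 8Fr₁²) − 1] = ½[√206.60 − 1] = 6.687.
y₂ = 6.687 × 5.296 = 35.41 ft.
Head loss: ΔE = (y₂ − y₁)³/(4y₁y₂) = (35.41 − 5.296)³/(4×5.296×35.41) = 27317/750.2 = 36.41 ft.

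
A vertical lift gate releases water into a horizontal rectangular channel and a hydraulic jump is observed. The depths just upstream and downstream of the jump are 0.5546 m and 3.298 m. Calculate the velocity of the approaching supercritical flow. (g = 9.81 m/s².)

V₁ = 10.60 m/s

For a rectangular channel the momentum equation gives q² = ½·g·y₁·y₂·(y₁ + y₂) = ½×9.81×0.5546×3.298×3.853 = 34.56.
q = √34.56 = 5.879 m²/s.
V₁ = q/y₁ = 5.879/0.5546 = 10.60 m/s.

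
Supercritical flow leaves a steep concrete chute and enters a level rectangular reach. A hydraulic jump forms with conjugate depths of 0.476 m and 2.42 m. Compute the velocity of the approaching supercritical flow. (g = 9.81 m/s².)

V₁ = 8.50 m/s

For a rectangular channel the momentum equation gives q² = ½·g·y₁·y₂·(y₁ + y₂) = ½×9.81×0.476×2.42×2.90 = 16.4.
q = √16.4 = 4.05 m²/s.
V₁ = q/y₁ = 4.05/0.476 = 8.50 m/s.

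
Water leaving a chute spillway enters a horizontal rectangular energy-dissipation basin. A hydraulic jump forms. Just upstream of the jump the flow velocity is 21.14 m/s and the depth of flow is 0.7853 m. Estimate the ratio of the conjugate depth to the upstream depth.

y₂/y₁ = 10.28

Fr₁ = V₁/√(g·y₁) = 21.14/√(9.81×0.7853) = 7.616.
Sequent-depth ratio: y₂/y₁ = ½[√(1 + 8Fr₁²) − 1] = ½[√465.08 − 1] = 10.28.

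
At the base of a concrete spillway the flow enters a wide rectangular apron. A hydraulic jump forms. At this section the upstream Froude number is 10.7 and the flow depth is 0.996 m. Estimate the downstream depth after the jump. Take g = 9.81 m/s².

Fr₁ = 10.7 (given).
Bélanger equation: y₂/y₁ = ½[√(1 + 8Fr₁²) − 1] = ½[√916.9 − 1] = 14.6.
y₂ = 14.6 × 0.996 = 14.6 m.

y₂ = 14.6 m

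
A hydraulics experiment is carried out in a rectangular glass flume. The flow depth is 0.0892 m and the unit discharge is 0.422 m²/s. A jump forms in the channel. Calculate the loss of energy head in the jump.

ΔE = 0.609 m

V₁ = q/y₁ = 0.422/0.0892 = 4.73 m/s. Fr₁ = V₁/√(g·y₁) = 4.73/√(9.81×0.0892) = 5.06.
Conjugate-depth relation: y₂/y₁ = ½[√(1 + 8Fr₁²) − 1] = ½[√205.6 − 1] = 6.67.
y₂ = 6.67 × 0.0892 = 0.595 m.
Head loss: ΔE = (y₂ − y₁)³/(4y₁y₂) = (0.595 − 0.0892)³/(4×0.0892×0.595) = 0.129/0.212 = 0.609 m.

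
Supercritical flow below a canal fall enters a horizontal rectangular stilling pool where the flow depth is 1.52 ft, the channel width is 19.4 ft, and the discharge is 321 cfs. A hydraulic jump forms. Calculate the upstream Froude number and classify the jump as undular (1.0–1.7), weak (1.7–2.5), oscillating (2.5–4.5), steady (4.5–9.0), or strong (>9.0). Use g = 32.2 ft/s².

Fr₁ = 1.56; undular jump

q = Q/b = 321/19.4 = 16.5 ft²/s; V₁ = q/y₁ = 10.9 ft/s. Fr₁ = V₁/√(g·y₁) = 1.56.
Fr₁ = 1.56 lies in the undular range.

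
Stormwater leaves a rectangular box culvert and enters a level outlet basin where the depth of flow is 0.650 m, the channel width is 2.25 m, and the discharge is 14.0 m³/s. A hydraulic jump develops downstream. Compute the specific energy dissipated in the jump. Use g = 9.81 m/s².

q = Q/b = 14.0/2.25 = 6.22 m²/s; V₁ = q/y₁ = 9.57 m/s. Fr₁ = V₁/√(g·y₁) = 3.79.
Sequent-depth ratio: y₂/y₁ = ½[√(1 + 8Fr₁²) − 1] = ½[√116.0 − 1] = 4.88.
y₂ = 4.88 × 0.650 = 3.17 m.
V₂ = q/y₂ = 6.22/3.17 = 1.96 m/s. E₁ = y₁ + V₁²/2g = 5.32 m; E₂ = y₂ + V₂²/2g = 3.37 m. ΔE = E₁ − E₂ = 1.95 m.

ΔE = 1.95 m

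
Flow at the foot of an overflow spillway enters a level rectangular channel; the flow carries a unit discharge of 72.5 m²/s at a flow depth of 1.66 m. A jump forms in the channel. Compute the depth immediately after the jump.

y₂ = 24.6 m

V₁ = q/y₁ = 72.5/1.66 = 43.7 m/s. Fr₁ = V₁/√(g·y₁) = 43.7/√(9.81×1.66) = 10.8.
By Bélanger, y₂/y₁ = ½[√(1 + 8Fr₁²) − 1] = ½[√938.1 − 1] = 14.8.
y₂ = 14.8 × 1.66 = 24.6 m.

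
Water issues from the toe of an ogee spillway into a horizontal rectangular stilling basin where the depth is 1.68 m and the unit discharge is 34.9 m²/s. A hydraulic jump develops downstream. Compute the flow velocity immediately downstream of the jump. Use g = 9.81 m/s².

V₁ = q/y₁ = 34.9/1.68 = 20.8 m/s. Fr₁ = V₁/√(g·y₁) = 20.8/√(9.81×1.68) = 5.12.
Bélanger equation: y₂/y₁ = ½[√(1 + 8Fr₁²) − 1] = ½[√210.5 − 1] = 6.75.
y₂ = 6.75 × 1.68 = 11.3 m.
V₂ = q/y₂ = 34.9/11.3 = 3.08 m/s.

V₂ = 3.08 m/s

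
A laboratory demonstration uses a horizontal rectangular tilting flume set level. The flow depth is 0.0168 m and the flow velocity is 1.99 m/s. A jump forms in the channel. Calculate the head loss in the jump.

ΔE = 0.105 m

Fr₁ = V₁/√(g·y₁) = 1.99/√(9.81×0.0168) = 4.90.
Conjugate-depth relation: y₂/y₁ = ½[√(1 + 8Fr₁²) − 1] = ½[√193.2 − 1] = 6.45.
y₂ = 6.45 × 0.0168 = 0.108 m.
q = V₁·y₁ = 1.99 × 0.0168 = 0.0334 m²/s. V₂ = q/y₂ = 0.0334/0.108 = 0.309 m/s. E₁ = y₁ + V₁²/2g = 0.219 m; E₂ = y₂ + V₂²/2g = 0.113 m. ΔE = E₁ − E₂ = 0.105 m.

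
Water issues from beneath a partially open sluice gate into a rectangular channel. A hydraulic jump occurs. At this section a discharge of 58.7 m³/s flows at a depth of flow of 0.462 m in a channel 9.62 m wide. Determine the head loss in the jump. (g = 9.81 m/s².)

ΔE = 5.39 m

q = Q/b = 58.7/9.62 = 6.10 m²/s; V₁ = q/y₁ = 13.2 m/s. Fr₁ = V₁/√(g·y₁) = 6.20.
Sequent-depth ratio: y₂/y₁ = ½[√(1 + 8Fr₁²) − 1] = ½[√308.9 − 1] = 8.29.
y₂ = 8.29 × 0.462 = 3.83 m.
Head loss: ΔE = (y₂ − y₁)³/(4y₁y₂) = (3.83 − 0.462)³/(4×0.462×3.83) = 38.2/7.08 = 5.39 m.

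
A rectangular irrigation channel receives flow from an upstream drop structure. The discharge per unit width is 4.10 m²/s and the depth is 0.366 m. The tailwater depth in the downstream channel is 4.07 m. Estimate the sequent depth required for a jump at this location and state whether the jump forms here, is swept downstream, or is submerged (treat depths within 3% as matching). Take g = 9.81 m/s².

y₂ = 2.88 m; the jump is submerged

V₁ = q/y₁ = 4.10/0.366 = 11.2 m/s. Fr₁ = V₁/√(g·y₁) = 11.2/√(9.81×0.366) = 5.91.
Conjugate-depth relation: y₂/y₁ = ½[√(1 + 8Fr₁²) − 1] = ½[√280.6 − 1] = 7.88.
y₂ = 7.88 × 0.366 = 2.88 m.
Tailwater y_tw = 4.07 m: y_tw > y₂, so the jump is submerged.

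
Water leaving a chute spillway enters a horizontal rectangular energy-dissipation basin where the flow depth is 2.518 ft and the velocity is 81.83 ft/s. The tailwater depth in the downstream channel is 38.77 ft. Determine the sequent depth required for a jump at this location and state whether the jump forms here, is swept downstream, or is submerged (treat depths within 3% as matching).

Fr₁ = V₁/√(g·y₁) = 81.83/√(32.2×2.518) = 9.088.
Sequent-depth ratio: y₂/y₁ = ½[√(1 + 8Fr₁²) − 1] = ½[√661.70 − 1] = 12.36.
y₂ = 12.36 × 2.518 = 31.13 ft.
Tailwater y_tw = 38.77 ft: y_tw > y₂, so the jump is submerged.

y₂ = 31.13 ft; the jump is submerged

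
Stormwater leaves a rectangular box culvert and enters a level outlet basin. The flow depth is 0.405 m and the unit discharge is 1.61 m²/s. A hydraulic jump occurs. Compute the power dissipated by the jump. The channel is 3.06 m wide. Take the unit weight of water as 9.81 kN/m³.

P = 5.26 kW

V₁ = q/y₁ = 1.61/0.405 = 3.98 m/s. Fr₁ = V₁/√(g·y₁) = 3.98/√(9.81×0.405) = 1.99.
Bélanger equation: y₂/y₁ = ½[√(1 + 8Fr₁²) − 1] = ½[√32.82 − 1] = 2.36.
y₂ = 2.36 × 0.405 = 0.958 m.
Head loss: ΔE = (y₂ − y₁)³/(4y₁y₂) = (0.958 − 0.405)³/(4×0.405×0.958) = 0.169/1.55 = 0.109 m.
Q = q·b = 1.61 × 3.06 = 4.93 m³/s. P = γ·Q·ΔE = 9.81 × 4.93 × 0.109 = 5.26 kW.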